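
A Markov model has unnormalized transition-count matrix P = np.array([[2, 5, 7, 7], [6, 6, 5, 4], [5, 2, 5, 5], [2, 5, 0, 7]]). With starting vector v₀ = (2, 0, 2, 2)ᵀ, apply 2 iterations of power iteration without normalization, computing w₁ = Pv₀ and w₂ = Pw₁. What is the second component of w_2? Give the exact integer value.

594

w1 = Pv₀ = (2·2 + 5·0 + 7·2 + 7·2; 6·2 + 6·0 + 5·2 + 4·2; 5·2 + 2·0 + 5·2 + 5·2; 2·2 + 5·0 + 0·2 + 7·2) = (32, 30, 30, 18)
w2 = Pw1 = (2·32 + 5·30 + 7·30 + 7·18; 6·32 + 6·30 + 5·30 + 4·18; 5·32 + 2·30 + 5·30 + 5·18; 2·32 + 5·30 + 0·30 + 7·18) = (550, 594, 460, 340)
The requested component of w2 is 594.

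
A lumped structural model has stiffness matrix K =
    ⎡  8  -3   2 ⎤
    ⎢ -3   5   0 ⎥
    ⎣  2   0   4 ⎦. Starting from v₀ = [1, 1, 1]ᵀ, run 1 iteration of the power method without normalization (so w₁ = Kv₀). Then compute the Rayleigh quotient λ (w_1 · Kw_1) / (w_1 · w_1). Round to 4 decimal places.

w1 = Kv₀ = (7, 2, 6)
Kw1 = (62, -11, 38)
w1·Kw1 = 7·62 + 2·(-11) + 6·38 = 640; w1·w1 = 7·7 + 2·2 + 6·6 = 89
λ ≈ 640/89 = 7.1910

7.1910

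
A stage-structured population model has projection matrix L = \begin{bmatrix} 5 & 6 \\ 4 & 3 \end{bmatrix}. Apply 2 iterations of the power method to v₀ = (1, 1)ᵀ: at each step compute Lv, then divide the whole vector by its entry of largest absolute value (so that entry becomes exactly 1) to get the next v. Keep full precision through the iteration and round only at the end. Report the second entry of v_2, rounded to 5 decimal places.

0.67010

Lv0 = (11.000000, 7.000000); divide by 11.000000 → v1 = (1.000000, 0.636364)
Lv1 = (8.818182, 5.909091); divide by 8.818182 → v2 = (1.000000, 0.670103)
Requested entry of v2: 65/97 = 0.67010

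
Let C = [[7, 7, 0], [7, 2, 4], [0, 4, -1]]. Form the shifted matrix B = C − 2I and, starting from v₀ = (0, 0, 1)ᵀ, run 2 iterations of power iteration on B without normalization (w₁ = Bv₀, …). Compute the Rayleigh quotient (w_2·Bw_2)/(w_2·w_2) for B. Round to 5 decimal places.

B = C − 2I has rows (5, 7, 0); (7, 0, 4); (0, 4, -3)
w1 = Bv₀ = (5·0 + 7·0 + 0·1; 7·0 + 0·0 + 4·1; 0·0 + 4·0 + (-3)·1) = (0, 4, -3)
w2 = Bw1 = (5·0 + 7·4 + 0·(-3); 7·0 + 0·4 + 4·(-3); 0·0 + 4·4 + (-3)·(-3)) = (28, -12, 25)
Bw2 = (56, 296, -123)
w2·Bw2 = -5059; w2·w2 = 1553; μ ≈ -5059/1553 = -3.25757

μ ≈ -3.25757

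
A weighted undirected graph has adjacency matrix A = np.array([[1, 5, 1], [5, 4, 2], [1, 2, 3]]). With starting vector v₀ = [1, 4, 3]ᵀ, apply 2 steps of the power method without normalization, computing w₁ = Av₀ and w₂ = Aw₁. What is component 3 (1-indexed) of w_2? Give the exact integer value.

w1 = Av₀ = (1·1 + 5·4 + 1·3; 5·1 + 4·4 + 2·3; 1·1 + 2·4 + 3·3) = (24, 27, 18)
w2 = Aw1 = (1·24 + 5·27 + 1·18; 5·24 + 4·27 + 2·18; 1·24 + 2·27 + 3·18) = (177, 264, 132)
The requested component of w2 is 132.

132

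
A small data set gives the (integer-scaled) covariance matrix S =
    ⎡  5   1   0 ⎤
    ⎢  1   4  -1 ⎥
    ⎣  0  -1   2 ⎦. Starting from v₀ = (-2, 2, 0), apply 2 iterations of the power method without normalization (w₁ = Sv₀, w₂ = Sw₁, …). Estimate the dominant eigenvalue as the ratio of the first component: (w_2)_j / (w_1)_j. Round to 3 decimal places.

w1 = Sv₀ = (5·(-2) + 1·2 + 0·0; 1·(-2) + 4·2 + (-1)·0; 0·(-2) + (-1)·2 + 2·0) = (-8, 6, -2)
w2 = Sw1 = (5·(-8) + 1·6 + 0·(-2); 1·(-8) + 4·6 + (-1)·(-2); 0·(-8) + (-1)·6 + 2·(-2)) = (-34, 18, -10)
Ratio at component: -34 / -8 = 4.250

4.250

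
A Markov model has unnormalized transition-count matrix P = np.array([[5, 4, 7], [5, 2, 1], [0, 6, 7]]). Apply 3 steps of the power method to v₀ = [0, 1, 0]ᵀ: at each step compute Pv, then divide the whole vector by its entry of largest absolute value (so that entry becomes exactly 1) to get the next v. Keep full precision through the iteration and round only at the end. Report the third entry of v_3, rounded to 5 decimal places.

Pv0 = (4.000000, 2.000000, 6.000000); divide by 6.000000 → v1 = (0.666667, 0.333333, 1.000000)
Pv1 = (11.666667, 5.000000, 9.000000); divide by 11.666667 → v2 = (1.000000, 0.428571, 0.771429)
Pv2 = (12.114286, 6.628571, 7.971429); divide by 12.114286 → v3 = (1.000000, 0.547170, 0.658019)
Requested entry of v3: 558/848 = 0.65802

0.65802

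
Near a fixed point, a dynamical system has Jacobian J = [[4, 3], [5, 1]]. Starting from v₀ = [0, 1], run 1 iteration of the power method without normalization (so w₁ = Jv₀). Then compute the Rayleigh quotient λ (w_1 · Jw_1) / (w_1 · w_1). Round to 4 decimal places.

λ ≈ 6.1000

w1 = Jv₀ = (3, 1)
Jw1 = (15, 16)
w1·Jw1 = 3·15 + 1·16 = 61; w1·w1 = 3·3 + 1·1 = 10
λ ≈ 61/10 = 6.1000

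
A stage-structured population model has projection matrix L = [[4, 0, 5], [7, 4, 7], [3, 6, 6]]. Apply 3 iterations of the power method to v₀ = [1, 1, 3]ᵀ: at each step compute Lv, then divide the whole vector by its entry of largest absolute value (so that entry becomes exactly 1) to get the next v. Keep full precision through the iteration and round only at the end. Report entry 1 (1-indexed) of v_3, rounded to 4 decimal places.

0.4711

Lv0 = (19.00000, 32.00000, 27.00000); divide by 32.00000 → v1 = (0.59375, 1.00000, 0.84375)
Lv1 = (6.59375, 14.06250, 12.84375); divide by 14.06250 → v2 = (0.46889, 1.00000, 0.91333)
Lv2 = (6.44222, 13.67556, 12.88667); divide by 13.67556 → v3 = (0.47108, 1.00000, 0.94231)
Requested entry of v3: 2899/6154 = 0.4711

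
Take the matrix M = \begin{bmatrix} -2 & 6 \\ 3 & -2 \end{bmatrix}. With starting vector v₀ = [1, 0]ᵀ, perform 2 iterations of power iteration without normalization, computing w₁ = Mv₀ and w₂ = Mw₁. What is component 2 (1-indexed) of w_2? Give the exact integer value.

w1 = Mv₀ = ((-2)·1 + 6·0; 3·1 + (-2)·0) = (-2, 3)
w2 = Mw1 = ((-2)·(-2) + 6·3; 3·(-2) + (-2)·3) = (22, -12)
The requested component of w2 is -12.

-12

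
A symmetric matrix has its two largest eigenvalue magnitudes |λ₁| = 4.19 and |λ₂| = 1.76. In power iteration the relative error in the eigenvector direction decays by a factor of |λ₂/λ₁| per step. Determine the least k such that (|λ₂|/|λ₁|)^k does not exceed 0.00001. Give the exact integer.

|λ₂/λ₁| = 1.76/4.19 = 0.42005
Need k ≥ ln(0.00001) / ln(0.42005) = -11.5129 / -0.8674 ≈ 13.273
Smallest integer k satisfying the bound: 14

14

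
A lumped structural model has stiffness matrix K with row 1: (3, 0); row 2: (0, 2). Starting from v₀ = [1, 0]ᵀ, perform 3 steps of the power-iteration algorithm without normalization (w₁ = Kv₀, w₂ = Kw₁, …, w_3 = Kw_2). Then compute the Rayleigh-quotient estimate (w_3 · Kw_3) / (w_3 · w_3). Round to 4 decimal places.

λ ≈ 3.0000

w1 = Kv₀ = (3·1 + 0·0; 0·1 + 2·0) = (3, 0)
w2 = Kw1 = (3·3 + 0·0; 0·3 + 2·0) = (9, 0)
w3 = Kw2 = (27, 0)
Kw3 = (81, 0)
w3·Kw3 = 27·81 + 0·0 = 2187; w3·w3 = 27·27 + 0·0 = 729
λ ≈ 2187/729 = 3.0000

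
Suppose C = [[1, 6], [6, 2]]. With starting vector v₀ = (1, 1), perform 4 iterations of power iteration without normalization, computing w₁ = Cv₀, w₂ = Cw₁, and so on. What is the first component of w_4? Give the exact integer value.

w1 = Cv₀ = (1·1 + 6·1; 6·1 + 2·1) = (7, 8)
w2 = Cw1 = (1·7 + 6·8; 6·7 + 2·8) = (55, 58)
w3 = Cw2 = (403, 446)
w4 = Cw3 = (3079, 3310)
The requested component of w4 is 3079.

3079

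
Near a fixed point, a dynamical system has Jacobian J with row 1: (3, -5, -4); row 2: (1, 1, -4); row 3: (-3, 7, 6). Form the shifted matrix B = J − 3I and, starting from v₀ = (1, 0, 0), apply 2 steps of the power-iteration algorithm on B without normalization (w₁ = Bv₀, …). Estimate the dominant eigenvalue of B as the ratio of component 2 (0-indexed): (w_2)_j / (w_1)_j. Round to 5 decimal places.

B = J − 3I has rows (0, -5, -4); (1, -2, -4); (-3, 7, 3)
w1 = Bv₀ = (0, 1, -3)
w2 = Bw1 = (7, 10, -2)
Ratio: -2/-3 = 0.66667

0.66667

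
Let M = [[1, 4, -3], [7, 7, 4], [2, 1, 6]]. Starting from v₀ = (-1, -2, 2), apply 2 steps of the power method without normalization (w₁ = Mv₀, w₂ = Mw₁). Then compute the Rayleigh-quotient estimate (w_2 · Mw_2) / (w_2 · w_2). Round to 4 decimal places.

w1 = Mv₀ = (1·(-1) + 4·(-2) + (-3)·2; 7·(-1) + 7·(-2) + 4·2; 2·(-1) + 1·(-2) + 6·2) = (-15, -13, 8)
w2 = Mw1 = (1·(-15) + 4·(-13) + (-3)·8; 7·(-15) + 7·(-13) + 4·8; 2·(-15) + 1·(-13) + 6·8) = (-91, -164, 5)
Mw2 = (-762, -1765, -316)
w2·Mw2 = (-91)·(-762) + (-164)·(-1765) + 5·(-316) = 357222; w2·w2 = (-91)·(-91) + (-164)·(-164) + 5·5 = 35202
λ ≈ 357222/35202 = 10.1478

λ ≈ 10.1478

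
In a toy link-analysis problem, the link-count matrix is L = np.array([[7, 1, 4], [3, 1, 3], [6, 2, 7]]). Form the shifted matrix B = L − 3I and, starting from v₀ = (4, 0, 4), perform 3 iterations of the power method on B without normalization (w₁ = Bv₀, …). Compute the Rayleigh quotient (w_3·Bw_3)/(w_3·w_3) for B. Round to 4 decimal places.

9.6413

B = L − 3I has rows (4, 1, 4); (3, -2, 3); (6, 2, 4)
w1 = Bv₀ = (4·4 + 1·0 + 4·4; 3·4 + (-2)·0 + 3·4; 6·4 + 2·0 + 4·4) = (32, 24, 40)
w2 = Bw1 = (4·32 + 1·24 + 4·40; 3·32 + (-2)·24 + 3·40; 6·32 + 2·24 + 4·40) = (312, 168, 400)
w3 = Bw2 = (3016, 1800, 3808)
Bw3 = (29096, 16872, 36928)
w3·Bw3 = 258744960; w3·w3 = 26837120; μ ≈ 258744960/26837120 = 9.6413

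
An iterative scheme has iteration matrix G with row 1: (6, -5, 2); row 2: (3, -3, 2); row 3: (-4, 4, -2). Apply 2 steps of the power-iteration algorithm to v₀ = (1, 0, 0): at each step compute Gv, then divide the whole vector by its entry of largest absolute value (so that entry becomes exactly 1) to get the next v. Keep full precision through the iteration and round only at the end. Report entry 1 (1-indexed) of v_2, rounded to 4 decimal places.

1.0000

Gv0 = (6.00000, 3.00000, -4.00000); divide by 6.00000 → v1 = (1.00000, 0.50000, -0.66667)
Gv1 = (2.16667, 0.16667, -0.66667); divide by 2.16667 → v2 = (1.00000, 0.07692, -0.30769)
Requested entry of v2: 13/13 = 1.0000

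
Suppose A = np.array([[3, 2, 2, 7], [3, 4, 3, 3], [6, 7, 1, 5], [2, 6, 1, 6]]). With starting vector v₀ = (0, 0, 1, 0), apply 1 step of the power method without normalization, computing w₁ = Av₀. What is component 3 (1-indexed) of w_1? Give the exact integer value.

w1 = Av₀ = (3·0 + 2·0 + 2·1 + 7·0; 3·0 + 4·0 + 3·1 + 3·0; 6·0 + 7·0 + 1·1 + 5·0; 2·0 + 6·0 + 1·1 + 6·0) = (2, 3, 1, 1)
The requested component of w1 is 1.

1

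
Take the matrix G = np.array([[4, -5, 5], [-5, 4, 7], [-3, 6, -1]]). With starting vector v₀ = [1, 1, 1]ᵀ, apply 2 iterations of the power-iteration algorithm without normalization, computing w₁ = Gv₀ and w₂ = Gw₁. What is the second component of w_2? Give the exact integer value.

18

w1 = Gv₀ = (4, 6, 2)
w2 = Gw1 = (-4, 18, 22)
The requested component of w2 is 18.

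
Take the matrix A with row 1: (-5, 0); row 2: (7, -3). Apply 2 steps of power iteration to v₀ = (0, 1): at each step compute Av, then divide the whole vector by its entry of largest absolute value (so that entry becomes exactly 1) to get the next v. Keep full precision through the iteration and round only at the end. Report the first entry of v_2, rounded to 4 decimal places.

0.0000

Av0 = (0.00000, -3.00000); divide by -3.00000 → v1 = (0.00000, 1.00000)
Av1 = (0.00000, -3.00000); divide by -3.00000 → v2 = (0.00000, 1.00000)
Requested entry of v2: 0/9 = 0.0000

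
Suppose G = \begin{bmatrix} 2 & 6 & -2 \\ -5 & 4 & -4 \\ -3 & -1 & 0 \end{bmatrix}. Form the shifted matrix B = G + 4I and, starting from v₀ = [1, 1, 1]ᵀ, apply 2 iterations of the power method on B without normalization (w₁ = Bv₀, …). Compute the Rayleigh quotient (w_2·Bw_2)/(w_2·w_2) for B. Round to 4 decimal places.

B = G + 4I has rows (6, 6, -2); (-5, 8, -4); (-3, -1, 4)
w1 = Bv₀ = (6·1 + 6·1 + (-2)·1; (-5)·1 + 8·1 + (-4)·1; (-3)·1 + (-1)·1 + 4·1) = (10, -1, 0)
w2 = Bw1 = (6·10 + 6·(-1) + (-2)·0; (-5)·10 + 8·(-1) + (-4)·0; (-3)·10 + (-1)·(-1) + 4·0) = (54, -58, -29)
Bw2 = (34, -618, -220)
w2·Bw2 = 44060; w2·w2 = 7121; μ ≈ 44060/7121 = 6.1873

6.1873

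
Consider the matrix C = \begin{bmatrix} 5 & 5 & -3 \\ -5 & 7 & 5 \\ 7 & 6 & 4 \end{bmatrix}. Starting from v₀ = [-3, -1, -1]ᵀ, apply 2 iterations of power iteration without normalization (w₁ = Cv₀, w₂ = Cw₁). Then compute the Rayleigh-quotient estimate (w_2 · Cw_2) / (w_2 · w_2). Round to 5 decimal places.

w1 = Cv₀ = (5·(-3) + 5·(-1) + (-3)·(-1); (-5)·(-3) + 7·(-1) + 5·(-1); 7·(-3) + 6·(-1) + 4·(-1)) = (-17, 3, -31)
w2 = Cw1 = (5·(-17) + 5·3 + (-3)·(-31); (-5)·(-17) + 7·3 + 5·(-31); 7·(-17) + 6·3 + 4·(-31)) = (23, -49, -225)
Cw2 = (545, -1583, -1033)
w2·Cw2 = 23·545 + (-49)·(-1583) + (-225)·(-1033) = 322527; w2·w2 = 23·23 + (-49)·(-49) + (-225)·(-225) = 53555
λ ≈ 322527/53555 = 6.02235

λ ≈ 6.02235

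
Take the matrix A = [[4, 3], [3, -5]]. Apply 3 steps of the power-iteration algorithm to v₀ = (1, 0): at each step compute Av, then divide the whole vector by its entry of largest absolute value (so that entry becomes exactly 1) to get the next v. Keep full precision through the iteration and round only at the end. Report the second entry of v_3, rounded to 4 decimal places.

0.9890

Av0 = (4.00000, 3.00000); divide by 4.00000 → v1 = (1.00000, 0.75000)
Av1 = (6.25000, -0.75000); divide by 6.25000 → v2 = (1.00000, -0.12000)
Av2 = (3.64000, 3.60000); divide by 3.64000 → v3 = (1.00000, 0.98901)
Requested entry of v3: 90/91 = 0.9890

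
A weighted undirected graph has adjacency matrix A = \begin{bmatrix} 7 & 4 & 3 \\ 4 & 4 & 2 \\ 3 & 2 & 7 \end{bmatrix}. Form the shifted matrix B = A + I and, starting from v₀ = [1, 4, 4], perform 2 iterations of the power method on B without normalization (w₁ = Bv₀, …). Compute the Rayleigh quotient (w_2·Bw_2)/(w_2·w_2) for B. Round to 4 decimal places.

B = A + I has rows (8, 4, 3); (4, 5, 2); (3, 2, 8)
w1 = Bv₀ = (8·1 + 4·4 + 3·4; 4·1 + 5·4 + 2·4; 3·1 + 2·4 + 8·4) = (36, 32, 43)
w2 = Bw1 = (8·36 + 4·32 + 3·43; 4·36 + 5·32 + 2·43; 3·36 + 2·32 + 8·43) = (545, 390, 516)
Bw2 = (7468, 5162, 6543)
w2·Bw2 = 9459428; w2·w2 = 715381; μ ≈ 9459428/715381 = 13.2229

13.2229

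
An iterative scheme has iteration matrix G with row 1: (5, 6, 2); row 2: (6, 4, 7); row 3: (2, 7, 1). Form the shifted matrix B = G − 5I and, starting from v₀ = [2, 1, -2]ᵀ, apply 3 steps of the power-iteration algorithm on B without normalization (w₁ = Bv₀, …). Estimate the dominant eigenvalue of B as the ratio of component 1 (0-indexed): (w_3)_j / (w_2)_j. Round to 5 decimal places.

μ ≈ -4.58784

B = G − 5I has rows (0, 6, 2); (6, -1, 7); (2, 7, -4)
w1 = Bv₀ = (2, -3, 19)
w2 = Bw1 = (20, 148, -93)
w3 = Bw2 = (702, -679, 1448)
Ratio: -679/148 = -4.58784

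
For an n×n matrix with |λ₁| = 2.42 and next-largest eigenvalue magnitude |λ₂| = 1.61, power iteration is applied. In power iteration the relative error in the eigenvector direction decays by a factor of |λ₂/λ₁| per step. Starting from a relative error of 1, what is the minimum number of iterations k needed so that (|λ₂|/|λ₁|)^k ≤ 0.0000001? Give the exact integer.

|λ₂/λ₁| = 1.61/2.42 = 0.66529
Need k ≥ ln(0.0000001) / ln(0.66529) = -16.1181 / -0.4075 ≈ 39.550
Smallest integer k satisfying the bound: 40

40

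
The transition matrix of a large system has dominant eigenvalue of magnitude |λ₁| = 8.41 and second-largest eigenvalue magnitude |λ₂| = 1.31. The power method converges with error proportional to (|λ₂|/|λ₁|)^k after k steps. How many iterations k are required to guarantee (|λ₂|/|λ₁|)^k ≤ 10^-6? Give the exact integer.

8

|λ₂/λ₁| = 1.31/8.41 = 0.15577
Need k ≥ ln(10^-6) / ln(0.15577) = -13.8155 / -1.8594 ≈ 7.430
Smallest integer k satisfying the bound: 8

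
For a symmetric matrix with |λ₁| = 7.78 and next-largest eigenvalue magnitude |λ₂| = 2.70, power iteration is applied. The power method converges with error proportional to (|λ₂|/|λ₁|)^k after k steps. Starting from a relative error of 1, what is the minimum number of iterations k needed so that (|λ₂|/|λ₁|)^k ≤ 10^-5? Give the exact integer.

11

|λ₂/λ₁| = 2.70/7.78 = 0.34704
Need k ≥ ln(10^-5) / ln(0.34704) = -11.5129 / -1.0583 ≈ 10.879
Smallest integer k satisfying the bound: 11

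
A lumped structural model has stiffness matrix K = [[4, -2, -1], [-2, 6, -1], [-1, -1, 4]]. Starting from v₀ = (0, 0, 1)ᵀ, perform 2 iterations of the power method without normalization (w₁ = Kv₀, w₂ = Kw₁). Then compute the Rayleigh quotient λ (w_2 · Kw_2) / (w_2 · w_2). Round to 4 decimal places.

5.0377

w1 = Kv₀ = (4·0 + (-2)·0 + (-1)·1; (-2)·0 + 6·0 + (-1)·1; (-1)·0 + (-1)·0 + 4·1) = (-1, -1, 4)
w2 = Kw1 = (4·(-1) + (-2)·(-1) + (-1)·4; (-2)·(-1) + 6·(-1) + (-1)·4; (-1)·(-1) + (-1)·(-1) + 4·4) = (-6, -8, 18)
Kw2 = (-26, -54, 86)
w2·Kw2 = (-6)·(-26) + (-8)·(-54) + 18·86 = 2136; w2·w2 = (-6)·(-6) + (-8)·(-8) + 18·18 = 424
λ ≈ 2136/424 = 5.0377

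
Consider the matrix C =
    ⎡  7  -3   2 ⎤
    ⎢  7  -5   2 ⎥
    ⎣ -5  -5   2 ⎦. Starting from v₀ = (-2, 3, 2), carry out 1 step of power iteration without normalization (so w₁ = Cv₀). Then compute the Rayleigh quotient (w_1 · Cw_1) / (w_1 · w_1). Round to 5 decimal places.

λ ≈ 1.18744

w1 = Cv₀ = (-19, -25, -1)
Cw1 = (-60, -10, 218)
w1·Cw1 = (-19)·(-60) + (-25)·(-10) + (-1)·218 = 1172; w1·w1 = (-19)·(-19) + (-25)·(-25) + (-1)·(-1) = 987
λ ≈ 1172/987 = 1.18744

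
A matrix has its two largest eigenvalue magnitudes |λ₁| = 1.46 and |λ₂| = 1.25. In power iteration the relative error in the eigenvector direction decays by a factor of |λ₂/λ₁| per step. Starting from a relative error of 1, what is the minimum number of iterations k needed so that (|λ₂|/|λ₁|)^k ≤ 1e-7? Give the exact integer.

104

|λ₂/λ₁| = 1.25/1.46 = 0.85616
Need k ≥ ln(1e-7) / ln(0.85616) = -16.1181 / -0.1553 ≈ 103.792
Smallest integer k satisfying the bound: 104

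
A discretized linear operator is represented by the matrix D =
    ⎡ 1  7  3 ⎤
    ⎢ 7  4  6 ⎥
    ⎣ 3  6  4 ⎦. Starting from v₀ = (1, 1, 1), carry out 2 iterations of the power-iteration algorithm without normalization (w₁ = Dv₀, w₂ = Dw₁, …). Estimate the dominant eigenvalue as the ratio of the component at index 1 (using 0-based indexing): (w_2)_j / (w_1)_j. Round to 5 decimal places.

13.11765

w1 = Dv₀ = (1·1 + 7·1 + 3·1; 7·1 + 4·1 + 6·1; 3·1 + 6·1 + 4·1) = (11, 17, 13)
w2 = Dw1 = (1·11 + 7·17 + 3·13; 7·11 + 4·17 + 6·13; 3·11 + 6·17 + 4·13) = (169, 223, 187)
Ratio at component: 223 / 17 = 13.11765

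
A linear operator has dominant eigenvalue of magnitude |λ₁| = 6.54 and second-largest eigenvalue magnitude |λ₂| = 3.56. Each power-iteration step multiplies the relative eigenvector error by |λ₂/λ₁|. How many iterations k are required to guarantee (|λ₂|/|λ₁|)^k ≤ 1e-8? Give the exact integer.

|λ₂/λ₁| = 3.56/6.54 = 0.54434
Need k ≥ ln(1e-8) / ln(0.54434) = -18.4207 / -0.6082 ≈ 30.288
Smallest integer k satisfying the bound: 31

31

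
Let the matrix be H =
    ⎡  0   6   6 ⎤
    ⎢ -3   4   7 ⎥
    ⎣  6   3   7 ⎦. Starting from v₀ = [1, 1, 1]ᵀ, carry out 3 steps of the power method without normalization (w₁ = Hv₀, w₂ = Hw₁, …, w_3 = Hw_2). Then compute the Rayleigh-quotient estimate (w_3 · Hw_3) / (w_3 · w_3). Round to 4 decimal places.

w1 = Hv₀ = (12, 8, 16)
w2 = Hw1 = (144, 108, 208)
w3 = Hw2 = (1896, 1456, 2644)
Hw3 = (24600, 18644, 34252)
w3·Hw3 = 1896·24600 + 1456·18644 + 2644·34252 = 164349552; w3·w3 = 1896·1896 + 1456·1456 + 2644·2644 = 12705488
λ ≈ 164349552/12705488 = 12.9353

12.9353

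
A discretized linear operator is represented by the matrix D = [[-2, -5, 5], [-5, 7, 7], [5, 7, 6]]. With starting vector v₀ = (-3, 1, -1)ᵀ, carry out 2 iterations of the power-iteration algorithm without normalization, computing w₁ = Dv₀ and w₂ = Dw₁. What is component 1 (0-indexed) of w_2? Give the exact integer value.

w1 = Dv₀ = (-4, 15, -14)
w2 = Dw1 = (-137, 27, 1)
The requested component of w2 is 27.

27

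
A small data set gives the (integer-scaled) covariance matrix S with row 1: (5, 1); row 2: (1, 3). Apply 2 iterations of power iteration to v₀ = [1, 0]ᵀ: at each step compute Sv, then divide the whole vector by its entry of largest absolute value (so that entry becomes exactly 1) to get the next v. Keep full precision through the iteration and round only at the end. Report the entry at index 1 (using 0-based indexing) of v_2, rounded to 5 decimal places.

0.30769

Sv0 = (5.000000, 1.000000); divide by 5.000000 → v1 = (1.000000, 0.200000)
Sv1 = (5.200000, 1.600000); divide by 5.200000 → v2 = (1.000000, 0.307692)
Requested entry of v2: 8/26 = 0.30769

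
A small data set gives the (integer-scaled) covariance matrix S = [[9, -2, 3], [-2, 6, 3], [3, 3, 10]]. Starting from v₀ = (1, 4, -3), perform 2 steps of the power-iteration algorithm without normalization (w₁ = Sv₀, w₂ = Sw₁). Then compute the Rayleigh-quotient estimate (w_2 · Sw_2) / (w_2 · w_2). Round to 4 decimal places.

λ ≈ 11.8044

w1 = Sv₀ = (-8, 13, -15)
w2 = Sw1 = (-143, 49, -135)
Sw2 = (-1790, 175, -1632)
w2·Sw2 = (-143)·(-1790) + 49·175 + (-135)·(-1632) = 484865; w2·w2 = (-143)·(-143) + 49·49 + (-135)·(-135) = 41075
λ ≈ 484865/41075 = 11.8044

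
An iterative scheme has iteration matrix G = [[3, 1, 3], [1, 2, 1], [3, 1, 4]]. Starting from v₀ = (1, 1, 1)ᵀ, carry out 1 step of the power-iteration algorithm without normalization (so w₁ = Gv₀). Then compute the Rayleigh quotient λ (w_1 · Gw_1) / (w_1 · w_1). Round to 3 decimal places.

6.907

w1 = Gv₀ = (3·1 + 1·1 + 3·1; 1·1 + 2·1 + 1·1; 3·1 + 1·1 + 4·1) = (7, 4, 8)
Gw1 = (49, 23, 57)
w1·Gw1 = 7·49 + 4·23 + 8·57 = 891; w1·w1 = 7·7 + 4·4 + 8·8 = 129
λ ≈ 891/129 = 6.907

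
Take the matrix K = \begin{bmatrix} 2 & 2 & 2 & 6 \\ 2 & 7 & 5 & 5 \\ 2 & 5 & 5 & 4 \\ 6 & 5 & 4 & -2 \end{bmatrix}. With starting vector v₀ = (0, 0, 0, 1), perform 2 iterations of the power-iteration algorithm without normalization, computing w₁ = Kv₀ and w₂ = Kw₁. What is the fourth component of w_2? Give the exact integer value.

w1 = Kv₀ = (2·0 + 2·0 + 2·0 + 6·1; 2·0 + 7·0 + 5·0 + 5·1; 2·0 + 5·0 + 5·0 + 4·1; 6·0 + 5·0 + 4·0 + (-2)·1) = (6, 5, 4, -2)
w2 = Kw1 = (2·6 + 2·5 + 2·4 + 6·(-2); 2·6 + 7·5 + 5·4 + 5·(-2); 2·6 + 5·5 + 5·4 + 4·(-2); 6·6 + 5·5 + 4·4 + (-2)·(-2)) = (18, 57, 49, 81)
The requested component of w2 is 81.

81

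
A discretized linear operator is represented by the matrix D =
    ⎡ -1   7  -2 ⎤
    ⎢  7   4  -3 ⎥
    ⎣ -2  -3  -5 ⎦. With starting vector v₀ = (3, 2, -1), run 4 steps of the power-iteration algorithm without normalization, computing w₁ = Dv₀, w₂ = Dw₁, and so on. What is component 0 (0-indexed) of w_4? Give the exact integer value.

19413

w1 = Dv₀ = (13, 32, -7)
w2 = Dw1 = (225, 240, -87)
w3 = Dw2 = (1629, 2796, -735)
w4 = Dw3 = (19413, 24792, -7971)
The requested component of w4 is 19413.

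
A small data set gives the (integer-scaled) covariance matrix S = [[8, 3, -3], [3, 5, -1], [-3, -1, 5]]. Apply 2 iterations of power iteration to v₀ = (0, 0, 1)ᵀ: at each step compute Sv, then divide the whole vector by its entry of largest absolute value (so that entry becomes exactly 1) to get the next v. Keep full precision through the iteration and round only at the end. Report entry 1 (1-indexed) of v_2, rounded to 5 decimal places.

Sv0 = (-3.000000, -1.000000, 5.000000); divide by 5.000000 → v1 = (-0.600000, -0.200000, 1.000000)
Sv1 = (-8.400000, -3.800000, 7.000000); divide by -8.400000 → v2 = (1.000000, 0.452381, -0.833333)
Requested entry of v2: -42/-42 = 1.00000

1.00000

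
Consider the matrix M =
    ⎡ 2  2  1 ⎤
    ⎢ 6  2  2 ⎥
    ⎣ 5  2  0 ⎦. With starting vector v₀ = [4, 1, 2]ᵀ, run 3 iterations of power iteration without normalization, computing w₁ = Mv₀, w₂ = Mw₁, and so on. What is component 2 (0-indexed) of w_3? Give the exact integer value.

882

w1 = Mv₀ = (2·4 + 2·1 + 1·2; 6·4 + 2·1 + 2·2; 5·4 + 2·1 + 0·2) = (12, 30, 22)
w2 = Mw1 = (2·12 + 2·30 + 1·22; 6·12 + 2·30 + 2·22; 5·12 + 2·30 + 0·22) = (106, 176, 120)
w3 = Mw2 = (684, 1228, 882)
The requested component of w3 is 882.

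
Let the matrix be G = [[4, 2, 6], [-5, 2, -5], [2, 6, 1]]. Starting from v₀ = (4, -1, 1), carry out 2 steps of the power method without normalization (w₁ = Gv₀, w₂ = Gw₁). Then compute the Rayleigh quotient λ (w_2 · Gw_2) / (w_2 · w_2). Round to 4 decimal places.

λ ≈ 1.7815

w1 = Gv₀ = (20, -27, 3)
w2 = Gw1 = (44, -169, -119)
Gw2 = (-876, 37, -1045)
w2·Gw2 = 44·(-876) + (-169)·37 + (-119)·(-1045) = 79558; w2·w2 = 44·44 + (-169)·(-169) + (-119)·(-119) = 44658
λ ≈ 79558/44658 = 1.7815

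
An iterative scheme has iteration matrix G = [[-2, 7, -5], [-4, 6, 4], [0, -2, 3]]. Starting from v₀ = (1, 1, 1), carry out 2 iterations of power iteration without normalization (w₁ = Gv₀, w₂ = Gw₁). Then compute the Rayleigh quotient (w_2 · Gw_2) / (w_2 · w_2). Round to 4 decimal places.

w1 = Gv₀ = ((-2)·1 + 7·1 + (-5)·1; (-4)·1 + 6·1 + 4·1; 0·1 + (-2)·1 + 3·1) = (0, 6, 1)
w2 = Gw1 = ((-2)·0 + 7·6 + (-5)·1; (-4)·0 + 6·6 + 4·1; 0·0 + (-2)·6 + 3·1) = (37, 40, -9)
Gw2 = (251, 56, -107)
w2·Gw2 = 37·251 + 40·56 + (-9)·(-107) = 12490; w2·w2 = 37·37 + 40·40 + (-9)·(-9) = 3050
λ ≈ 12490/3050 = 4.0951

4.0951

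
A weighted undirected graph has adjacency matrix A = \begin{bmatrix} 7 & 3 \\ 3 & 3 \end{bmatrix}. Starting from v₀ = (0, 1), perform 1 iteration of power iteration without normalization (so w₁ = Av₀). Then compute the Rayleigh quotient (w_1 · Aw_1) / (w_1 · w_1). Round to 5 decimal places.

8.00000

w1 = Av₀ = (3, 3)
Aw1 = (30, 18)
w1·Aw1 = 3·30 + 3·18 = 144; w1·w1 = 3·3 + 3·3 = 18
λ ≈ 144/18 = 8.00000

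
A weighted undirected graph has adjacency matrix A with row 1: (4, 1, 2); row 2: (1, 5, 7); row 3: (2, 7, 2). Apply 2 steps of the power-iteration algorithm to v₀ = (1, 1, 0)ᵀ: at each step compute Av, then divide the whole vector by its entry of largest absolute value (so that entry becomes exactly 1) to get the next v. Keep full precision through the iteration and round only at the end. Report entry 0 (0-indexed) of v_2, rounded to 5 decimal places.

0.44898

Av0 = (5.000000, 6.000000, 9.000000); divide by 9.000000 → v1 = (0.555556, 0.666667, 1.000000)
Av1 = (4.888889, 10.888889, 7.777778); divide by 10.888889 → v2 = (0.448980, 1.000000, 0.714286)
Requested entry of v2: 44/98 = 0.44898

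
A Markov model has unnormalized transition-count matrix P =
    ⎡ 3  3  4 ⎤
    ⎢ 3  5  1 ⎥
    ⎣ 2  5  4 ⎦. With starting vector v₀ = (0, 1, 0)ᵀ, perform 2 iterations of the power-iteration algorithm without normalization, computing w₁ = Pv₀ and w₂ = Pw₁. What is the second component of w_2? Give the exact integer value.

39

w1 = Pv₀ = (3, 5, 5)
w2 = Pw1 = (44, 39, 51)
The requested component of w2 is 39.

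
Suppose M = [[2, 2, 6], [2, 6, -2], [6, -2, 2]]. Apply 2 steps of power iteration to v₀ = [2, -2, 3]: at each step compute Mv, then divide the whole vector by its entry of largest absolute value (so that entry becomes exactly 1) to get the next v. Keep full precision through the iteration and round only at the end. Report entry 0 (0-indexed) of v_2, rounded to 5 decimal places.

Mv0 = (18.000000, -14.000000, 22.000000); divide by 22.000000 → v1 = (0.818182, -0.636364, 1.000000)
Mv1 = (6.363636, -4.181818, 8.181818); divide by 8.181818 → v2 = (0.777778, -0.511111, 1.000000)
Requested entry of v2: 140/180 = 0.77778

0.77778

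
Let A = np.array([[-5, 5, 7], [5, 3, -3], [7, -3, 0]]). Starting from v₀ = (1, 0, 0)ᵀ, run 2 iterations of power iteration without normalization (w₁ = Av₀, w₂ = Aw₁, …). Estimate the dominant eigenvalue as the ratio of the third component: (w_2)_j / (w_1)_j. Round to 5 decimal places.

w1 = Av₀ = (-5, 5, 7)
w2 = Aw1 = (99, -31, -50)
Ratio at component: -50 / 7 = -7.14286

-7.14286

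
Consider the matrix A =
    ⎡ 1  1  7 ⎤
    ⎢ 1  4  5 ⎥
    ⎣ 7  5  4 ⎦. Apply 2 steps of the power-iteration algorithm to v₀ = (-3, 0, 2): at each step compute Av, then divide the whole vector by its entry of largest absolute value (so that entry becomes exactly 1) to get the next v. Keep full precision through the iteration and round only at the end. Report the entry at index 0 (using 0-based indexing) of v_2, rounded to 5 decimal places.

1.00000

Av0 = (11.000000, 7.000000, -13.000000); divide by -13.000000 → v1 = (-0.846154, -0.538462, 1.000000)
Av1 = (5.615385, 2.000000, -4.615385); divide by 5.615385 → v2 = (1.000000, 0.356164, -0.821918)
Requested entry of v2: -73/-73 = 1.00000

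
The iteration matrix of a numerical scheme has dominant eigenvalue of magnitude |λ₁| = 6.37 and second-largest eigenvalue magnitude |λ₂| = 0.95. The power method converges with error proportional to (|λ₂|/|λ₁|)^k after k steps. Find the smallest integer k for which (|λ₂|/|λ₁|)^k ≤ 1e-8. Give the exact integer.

10

|λ₂/λ₁| = 0.95/6.37 = 0.14914
Need k ≥ ln(1e-8) / ln(0.14914) = -18.4207 / -1.9029 ≈ 9.680
Smallest integer k satisfying the bound: 10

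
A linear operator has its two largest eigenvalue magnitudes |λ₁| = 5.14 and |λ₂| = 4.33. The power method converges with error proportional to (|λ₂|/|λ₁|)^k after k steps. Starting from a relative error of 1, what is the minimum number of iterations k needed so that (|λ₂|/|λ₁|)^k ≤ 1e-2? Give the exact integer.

|λ₂/λ₁| = 4.33/5.14 = 0.84241
Need k ≥ ln(1e-2) / ln(0.84241) = -4.6052 / -0.1715 ≈ 26.855
Smallest integer k satisfying the bound: 27

27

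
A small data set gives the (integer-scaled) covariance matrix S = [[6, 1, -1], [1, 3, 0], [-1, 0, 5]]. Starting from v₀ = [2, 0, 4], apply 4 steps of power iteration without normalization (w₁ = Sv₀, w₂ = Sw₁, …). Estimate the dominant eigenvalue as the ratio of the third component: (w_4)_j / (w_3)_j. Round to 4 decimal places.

w1 = Sv₀ = (8, 2, 18)
w2 = Sw1 = (32, 14, 82)
w3 = Sw2 = (124, 74, 378)
w4 = Sw3 = (440, 346, 1766)
Ratio at component: 1766 / 378 = 4.6720

4.6720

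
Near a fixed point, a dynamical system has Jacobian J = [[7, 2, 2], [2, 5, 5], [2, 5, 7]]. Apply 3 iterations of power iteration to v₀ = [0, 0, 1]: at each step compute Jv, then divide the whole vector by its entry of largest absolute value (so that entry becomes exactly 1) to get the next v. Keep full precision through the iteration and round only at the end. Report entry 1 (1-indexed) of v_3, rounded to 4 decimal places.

Jv0 = (2.00000, 5.00000, 7.00000); divide by 7.00000 → v1 = (0.28571, 0.71429, 1.00000)
Jv1 = (5.42857, 9.14286, 11.14286); divide by 11.14286 → v2 = (0.48718, 0.82051, 1.00000)
Jv2 = (7.05128, 10.07692, 12.07692); divide by 12.07692 → v3 = (0.58386, 0.83439, 1.00000)
Requested entry of v3: 550/942 = 0.5839

0.5839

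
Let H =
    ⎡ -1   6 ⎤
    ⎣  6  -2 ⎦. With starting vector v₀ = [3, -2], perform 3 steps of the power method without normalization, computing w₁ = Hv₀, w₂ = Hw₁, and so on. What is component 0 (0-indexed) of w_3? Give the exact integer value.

w1 = Hv₀ = ((-1)·3 + 6·(-2); 6·3 + (-2)·(-2)) = (-15, 22)
w2 = Hw1 = ((-1)·(-15) + 6·22; 6·(-15) + (-2)·22) = (147, -134)
w3 = Hw2 = (-951, 1150)
The requested component of w3 is -951.

-951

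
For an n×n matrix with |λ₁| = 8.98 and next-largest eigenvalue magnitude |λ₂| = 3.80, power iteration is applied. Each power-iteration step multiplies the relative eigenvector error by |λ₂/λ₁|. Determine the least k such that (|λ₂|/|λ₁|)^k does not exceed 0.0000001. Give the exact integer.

19

|λ₂/λ₁| = 3.80/8.98 = 0.42316
Need k ≥ ln(0.0000001) / ln(0.42316) = -16.1181 / -0.8600 ≈ 18.742
Smallest integer k satisfying the bound: 19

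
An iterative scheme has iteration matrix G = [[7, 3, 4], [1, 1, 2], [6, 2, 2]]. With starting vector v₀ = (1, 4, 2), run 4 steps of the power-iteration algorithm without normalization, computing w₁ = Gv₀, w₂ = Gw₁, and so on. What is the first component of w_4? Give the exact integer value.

w1 = Gv₀ = (27, 9, 18)
w2 = Gw1 = (288, 72, 216)
w3 = Gw2 = (3096, 792, 2304)
w4 = Gw3 = (33264, 8496, 24768)
The requested component of w4 is 33264.

33264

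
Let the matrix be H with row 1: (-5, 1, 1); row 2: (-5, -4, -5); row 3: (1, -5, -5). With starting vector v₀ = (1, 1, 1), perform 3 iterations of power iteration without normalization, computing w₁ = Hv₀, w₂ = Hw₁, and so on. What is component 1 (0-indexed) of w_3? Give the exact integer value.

-984

w1 = Hv₀ = ((-5)·1 + 1·1 + 1·1; (-5)·1 + (-4)·1 + (-5)·1; 1·1 + (-5)·1 + (-5)·1) = (-3, -14, -9)
w2 = Hw1 = ((-5)·(-3) + 1·(-14) + 1·(-9); (-5)·(-3) + (-4)·(-14) + (-5)·(-9); 1·(-3) + (-5)·(-14) + (-5)·(-9)) = (-8, 116, 112)
w3 = Hw2 = (268, -984, -1148)
The requested component of w3 is -984.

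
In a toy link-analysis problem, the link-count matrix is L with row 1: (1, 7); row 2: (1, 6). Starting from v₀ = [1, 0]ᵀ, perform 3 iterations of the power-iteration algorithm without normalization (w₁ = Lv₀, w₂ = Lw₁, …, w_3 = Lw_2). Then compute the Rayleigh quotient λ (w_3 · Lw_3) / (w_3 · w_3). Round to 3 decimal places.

7.140

w1 = Lv₀ = (1, 1)
w2 = Lw1 = (8, 7)
w3 = Lw2 = (57, 50)
Lw3 = (407, 357)
w3·Lw3 = 57·407 + 50·357 = 41049; w3·w3 = 57·57 + 50·50 = 5749
λ ≈ 41049/5749 = 7.140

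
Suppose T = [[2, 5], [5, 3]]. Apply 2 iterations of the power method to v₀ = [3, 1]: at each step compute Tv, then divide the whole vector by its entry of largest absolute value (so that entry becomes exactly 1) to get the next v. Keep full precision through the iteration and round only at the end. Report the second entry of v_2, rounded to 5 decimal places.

Tv0 = (11.000000, 18.000000); divide by 18.000000 → v1 = (0.611111, 1.000000)
Tv1 = (6.222222, 6.055556); divide by 6.222222 → v2 = (1.000000, 0.973214)
Requested entry of v2: 109/112 = 0.97321

0.97321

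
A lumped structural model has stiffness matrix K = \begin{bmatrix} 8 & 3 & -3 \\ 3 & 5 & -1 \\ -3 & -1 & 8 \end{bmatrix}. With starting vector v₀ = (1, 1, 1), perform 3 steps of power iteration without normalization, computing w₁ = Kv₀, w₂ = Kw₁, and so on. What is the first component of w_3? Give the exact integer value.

w1 = Kv₀ = (8·1 + 3·1 + (-3)·1; 3·1 + 5·1 + (-1)·1; (-3)·1 + (-1)·1 + 8·1) = (8, 7, 4)
w2 = Kw1 = (8·8 + 3·7 + (-3)·4; 3·8 + 5·7 + (-1)·4; (-3)·8 + (-1)·7 + 8·4) = (73, 55, 1)
w3 = Kw2 = (746, 493, -266)
The requested component of w3 is 746.

746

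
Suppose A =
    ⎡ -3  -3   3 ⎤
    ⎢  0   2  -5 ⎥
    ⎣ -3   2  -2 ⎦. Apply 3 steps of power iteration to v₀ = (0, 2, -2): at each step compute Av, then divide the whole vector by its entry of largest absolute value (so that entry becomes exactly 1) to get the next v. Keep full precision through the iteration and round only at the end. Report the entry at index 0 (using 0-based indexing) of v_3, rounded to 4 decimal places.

-0.4773

Av0 = (-12.00000, 14.00000, 8.00000); divide by 14.00000 → v1 = (-0.85714, 1.00000, 0.57143)
Av1 = (1.28571, -0.85714, 3.42857); divide by 3.42857 → v2 = (0.37500, -0.25000, 1.00000)
Av2 = (2.62500, -5.50000, -3.62500); divide by -5.50000 → v3 = (-0.47727, 1.00000, 0.65909)
Requested entry of v3: 126/-264 = -0.4773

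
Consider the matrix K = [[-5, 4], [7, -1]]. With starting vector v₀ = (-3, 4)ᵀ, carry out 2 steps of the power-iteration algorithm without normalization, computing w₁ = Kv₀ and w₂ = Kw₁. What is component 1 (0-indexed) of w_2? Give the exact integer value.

w1 = Kv₀ = ((-5)·(-3) + 4·4; 7·(-3) + (-1)·4) = (31, -25)
w2 = Kw1 = ((-5)·31 + 4·(-25); 7·31 + (-1)·(-25)) = (-255, 242)
The requested component of w2 is 242.

242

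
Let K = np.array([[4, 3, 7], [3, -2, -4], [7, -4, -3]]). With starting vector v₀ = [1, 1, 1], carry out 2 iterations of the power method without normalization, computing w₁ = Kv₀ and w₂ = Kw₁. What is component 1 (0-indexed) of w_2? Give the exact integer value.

w1 = Kv₀ = (4·1 + 3·1 + 7·1; 3·1 + (-2)·1 + (-4)·1; 7·1 + (-4)·1 + (-3)·1) = (14, -3, 0)
w2 = Kw1 = (4·14 + 3·(-3) + 7·0; 3·14 + (-2)·(-3) + (-4)·0; 7·14 + (-4)·(-3) + (-3)·0) = (47, 48, 110)
The requested component of w2 is 48.

48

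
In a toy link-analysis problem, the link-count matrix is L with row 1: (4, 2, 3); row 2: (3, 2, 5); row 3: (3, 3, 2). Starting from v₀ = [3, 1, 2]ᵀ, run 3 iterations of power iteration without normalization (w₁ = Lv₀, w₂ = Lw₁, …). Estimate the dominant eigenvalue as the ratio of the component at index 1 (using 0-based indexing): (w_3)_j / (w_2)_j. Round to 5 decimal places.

9.06044

w1 = Lv₀ = (4·3 + 2·1 + 3·2; 3·3 + 2·1 + 5·2; 3·3 + 3·1 + 2·2) = (20, 21, 16)
w2 = Lw1 = (4·20 + 2·21 + 3·16; 3·20 + 2·21 + 5·16; 3·20 + 3·21 + 2·16) = (170, 182, 155)
w3 = Lw2 = (1509, 1649, 1366)
Ratio at component: 1649 / 182 = 9.06044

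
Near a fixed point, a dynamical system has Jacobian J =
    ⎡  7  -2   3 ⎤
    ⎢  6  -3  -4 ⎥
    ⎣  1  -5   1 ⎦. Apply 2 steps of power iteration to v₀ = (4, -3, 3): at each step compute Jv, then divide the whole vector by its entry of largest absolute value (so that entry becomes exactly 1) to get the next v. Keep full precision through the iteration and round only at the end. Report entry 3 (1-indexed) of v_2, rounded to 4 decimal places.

Jv0 = (43.00000, 21.00000, 22.00000); divide by 43.00000 → v1 = (1.00000, 0.48837, 0.51163)
Jv1 = (7.55814, 2.48837, -0.93023); divide by 7.55814 → v2 = (1.00000, 0.32923, -0.12308)
Requested entry of v2: -40/325 = -0.1231

-0.1231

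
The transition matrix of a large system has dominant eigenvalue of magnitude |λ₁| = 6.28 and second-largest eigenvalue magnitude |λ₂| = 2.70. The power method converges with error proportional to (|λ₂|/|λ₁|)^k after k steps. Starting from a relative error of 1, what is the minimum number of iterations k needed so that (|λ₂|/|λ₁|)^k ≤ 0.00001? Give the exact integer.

14

|λ₂/λ₁| = 2.70/6.28 = 0.42994
Need k ≥ ln(0.00001) / ln(0.42994) = -11.5129 / -0.8441 ≈ 13.639
Smallest integer k satisfying the bound: 14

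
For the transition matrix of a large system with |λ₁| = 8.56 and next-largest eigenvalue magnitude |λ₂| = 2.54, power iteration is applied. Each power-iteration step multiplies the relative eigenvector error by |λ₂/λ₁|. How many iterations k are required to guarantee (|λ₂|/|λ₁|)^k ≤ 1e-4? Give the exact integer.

|λ₂/λ₁| = 2.54/8.56 = 0.29673
Need k ≥ ln(1e-4) / ln(0.29673) = -9.2103 / -1.2149 ≈ 7.581
Smallest integer k satisfying the bound: 8

8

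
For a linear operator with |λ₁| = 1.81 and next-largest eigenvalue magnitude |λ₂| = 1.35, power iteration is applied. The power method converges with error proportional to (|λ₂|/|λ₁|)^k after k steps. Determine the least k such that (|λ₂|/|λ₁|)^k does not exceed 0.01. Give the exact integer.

|λ₂/λ₁| = 1.35/1.81 = 0.74586
Need k ≥ ln(0.01) / ln(0.74586) = -4.6052 / -0.2932 ≈ 15.705
Smallest integer k satisfying the bound: 16

16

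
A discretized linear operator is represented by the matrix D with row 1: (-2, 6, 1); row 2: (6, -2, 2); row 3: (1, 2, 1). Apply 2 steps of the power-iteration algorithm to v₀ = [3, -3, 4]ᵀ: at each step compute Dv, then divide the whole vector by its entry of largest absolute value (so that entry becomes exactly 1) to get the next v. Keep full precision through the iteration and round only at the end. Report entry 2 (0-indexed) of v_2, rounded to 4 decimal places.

Dv0 = (-20.00000, 32.00000, 1.00000); divide by 32.00000 → v1 = (-0.62500, 1.00000, 0.03125)
Dv1 = (7.28125, -5.68750, 1.40625); divide by 7.28125 → v2 = (1.00000, -0.78112, 0.19313)
Requested entry of v2: 45/233 = 0.1931

0.1931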